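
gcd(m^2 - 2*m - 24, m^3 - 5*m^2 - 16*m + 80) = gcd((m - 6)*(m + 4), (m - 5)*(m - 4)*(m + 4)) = m + 4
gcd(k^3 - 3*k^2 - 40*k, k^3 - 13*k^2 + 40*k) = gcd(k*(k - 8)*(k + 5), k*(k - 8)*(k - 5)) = k^2 - 8*k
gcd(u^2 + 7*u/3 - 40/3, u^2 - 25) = u + 5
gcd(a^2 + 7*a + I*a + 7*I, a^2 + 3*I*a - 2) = a + I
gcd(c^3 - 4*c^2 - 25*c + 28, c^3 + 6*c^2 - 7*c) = c - 1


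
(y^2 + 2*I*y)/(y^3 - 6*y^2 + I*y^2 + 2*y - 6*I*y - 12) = y/(y^2 - y*(6 + I) + 6*I)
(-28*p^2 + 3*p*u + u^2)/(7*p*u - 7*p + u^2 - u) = (-4*p + u)/(u - 1)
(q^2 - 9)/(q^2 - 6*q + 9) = (q + 3)/(q - 3)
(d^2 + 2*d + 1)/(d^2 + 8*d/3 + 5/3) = 3*(d + 1)/(3*d + 5)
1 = 1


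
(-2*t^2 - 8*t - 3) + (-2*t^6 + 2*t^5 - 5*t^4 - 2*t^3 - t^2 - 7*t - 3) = -2*t^6 + 2*t^5 - 5*t^4 - 2*t^3 - 3*t^2 - 15*t - 6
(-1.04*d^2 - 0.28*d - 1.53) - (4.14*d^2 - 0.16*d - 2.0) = -5.18*d^2 - 0.12*d + 0.47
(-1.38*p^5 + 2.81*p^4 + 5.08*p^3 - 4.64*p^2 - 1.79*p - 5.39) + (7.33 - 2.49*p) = -1.38*p^5 + 2.81*p^4 + 5.08*p^3 - 4.64*p^2 - 4.28*p + 1.94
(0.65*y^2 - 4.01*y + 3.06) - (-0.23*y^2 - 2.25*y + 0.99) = 0.88*y^2 - 1.76*y + 2.07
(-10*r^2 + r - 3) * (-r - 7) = 10*r^3 + 69*r^2 - 4*r + 21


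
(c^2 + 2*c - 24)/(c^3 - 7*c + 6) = (c^2 + 2*c - 24)/(c^3 - 7*c + 6)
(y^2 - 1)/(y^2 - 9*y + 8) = (y + 1)/(y - 8)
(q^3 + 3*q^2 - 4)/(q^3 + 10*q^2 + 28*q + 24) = (q - 1)/(q + 6)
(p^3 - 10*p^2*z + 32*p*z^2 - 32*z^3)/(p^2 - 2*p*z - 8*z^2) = (p^2 - 6*p*z + 8*z^2)/(p + 2*z)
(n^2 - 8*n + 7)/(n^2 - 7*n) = (n - 1)/n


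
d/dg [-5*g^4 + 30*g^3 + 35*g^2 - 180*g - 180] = -20*g^3 + 90*g^2 + 70*g - 180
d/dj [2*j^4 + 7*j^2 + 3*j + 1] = 8*j^3 + 14*j + 3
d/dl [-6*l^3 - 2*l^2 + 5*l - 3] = -18*l^2 - 4*l + 5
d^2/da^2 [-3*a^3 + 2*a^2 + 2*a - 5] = 4 - 18*a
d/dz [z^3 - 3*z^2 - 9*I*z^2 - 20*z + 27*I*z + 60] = 3*z^2 - 6*z - 18*I*z - 20 + 27*I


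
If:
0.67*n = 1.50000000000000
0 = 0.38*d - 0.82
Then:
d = 2.16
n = 2.24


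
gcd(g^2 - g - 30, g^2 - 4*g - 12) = g - 6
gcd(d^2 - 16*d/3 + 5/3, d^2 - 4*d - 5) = d - 5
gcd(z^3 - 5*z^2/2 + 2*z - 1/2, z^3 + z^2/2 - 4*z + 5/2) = z^2 - 2*z + 1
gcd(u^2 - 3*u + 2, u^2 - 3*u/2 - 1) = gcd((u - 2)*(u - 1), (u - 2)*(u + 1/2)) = u - 2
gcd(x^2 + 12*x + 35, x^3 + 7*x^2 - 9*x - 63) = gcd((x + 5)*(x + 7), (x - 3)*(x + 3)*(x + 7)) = x + 7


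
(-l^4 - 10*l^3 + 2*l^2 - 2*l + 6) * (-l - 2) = l^5 + 12*l^4 + 18*l^3 - 2*l^2 - 2*l - 12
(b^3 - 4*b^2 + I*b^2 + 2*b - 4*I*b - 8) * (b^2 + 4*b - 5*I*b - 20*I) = b^5 - 4*I*b^4 - 9*b^3 + 54*I*b^2 - 112*b + 160*I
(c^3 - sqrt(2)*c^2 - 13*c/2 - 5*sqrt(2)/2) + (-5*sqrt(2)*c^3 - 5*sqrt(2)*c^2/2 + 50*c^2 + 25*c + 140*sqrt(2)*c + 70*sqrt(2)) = -5*sqrt(2)*c^3 + c^3 - 7*sqrt(2)*c^2/2 + 50*c^2 + 37*c/2 + 140*sqrt(2)*c + 135*sqrt(2)/2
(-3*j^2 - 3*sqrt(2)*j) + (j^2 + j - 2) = -2*j^2 - 3*sqrt(2)*j + j - 2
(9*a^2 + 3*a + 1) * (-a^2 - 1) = -9*a^4 - 3*a^3 - 10*a^2 - 3*a - 1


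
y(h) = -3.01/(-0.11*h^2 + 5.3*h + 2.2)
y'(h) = -3.01*(0.22*h - 5.3)/(-0.11*h^2 + 5.3*h + 2.2)^2 = (15.953 - 0.6622*h)/(-0.11*h^2 + 5.3*h + 2.2)^2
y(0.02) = -1.31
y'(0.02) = 3.00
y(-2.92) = 0.21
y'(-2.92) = 0.09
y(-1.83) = 0.38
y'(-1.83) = 0.28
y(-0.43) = 30.30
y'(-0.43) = 1645.46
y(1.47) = -0.31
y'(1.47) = 0.16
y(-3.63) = 0.16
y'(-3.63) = 0.05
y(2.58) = -0.20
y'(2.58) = 0.06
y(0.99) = -0.41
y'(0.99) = 0.28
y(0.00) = -1.37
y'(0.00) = 3.30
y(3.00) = -0.18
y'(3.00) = 0.05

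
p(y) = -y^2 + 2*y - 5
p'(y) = 2 - 2*y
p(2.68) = -6.82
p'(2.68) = -3.36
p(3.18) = -8.75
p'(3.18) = -4.36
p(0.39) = -4.37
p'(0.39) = 1.22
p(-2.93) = -19.44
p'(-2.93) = 7.86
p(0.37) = -4.40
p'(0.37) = 1.26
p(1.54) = -4.29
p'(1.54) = -1.08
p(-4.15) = -30.52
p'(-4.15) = 10.30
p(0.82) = -4.03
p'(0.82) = 0.36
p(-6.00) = -53.00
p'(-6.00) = 14.00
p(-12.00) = -173.00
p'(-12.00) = 26.00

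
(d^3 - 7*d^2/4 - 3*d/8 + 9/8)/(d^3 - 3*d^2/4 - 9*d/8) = (d - 1)/d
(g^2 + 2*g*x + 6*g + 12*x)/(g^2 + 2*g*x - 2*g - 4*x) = (g + 6)/(g - 2)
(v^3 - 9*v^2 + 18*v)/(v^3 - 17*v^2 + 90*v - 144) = v/(v - 8)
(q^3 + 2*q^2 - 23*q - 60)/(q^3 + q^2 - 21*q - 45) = (q + 4)/(q + 3)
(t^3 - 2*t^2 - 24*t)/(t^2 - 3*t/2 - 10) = 2*t*(-t^2 + 2*t + 24)/(-2*t^2 + 3*t + 20)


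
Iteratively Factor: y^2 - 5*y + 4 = (y - 1)*(y - 4)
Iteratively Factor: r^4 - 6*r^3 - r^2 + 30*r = (r - 5)*(r^3 - r^2 - 6*r) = (r - 5)*(r - 3)*(r^2 + 2*r) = r*(r - 5)*(r - 3)*(r + 2)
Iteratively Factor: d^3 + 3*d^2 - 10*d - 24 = (d - 3)*(d^2 + 6*d + 8) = (d - 3)*(d + 2)*(d + 4)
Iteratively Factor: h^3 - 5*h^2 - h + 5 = (h - 1)*(h^2 - 4*h - 5) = (h - 5)*(h - 1)*(h + 1)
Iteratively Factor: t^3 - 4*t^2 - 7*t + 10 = (t + 2)*(t^2 - 6*t + 5) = (t - 1)*(t + 2)*(t - 5)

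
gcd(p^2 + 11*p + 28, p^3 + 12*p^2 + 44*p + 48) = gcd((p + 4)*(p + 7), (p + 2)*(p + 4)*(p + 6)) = p + 4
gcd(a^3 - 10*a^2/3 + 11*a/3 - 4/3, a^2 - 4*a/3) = a - 4/3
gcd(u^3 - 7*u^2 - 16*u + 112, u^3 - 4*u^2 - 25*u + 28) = u^2 - 3*u - 28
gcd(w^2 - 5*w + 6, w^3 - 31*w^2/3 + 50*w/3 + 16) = w - 3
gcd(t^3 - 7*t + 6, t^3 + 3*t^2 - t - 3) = t^2 + 2*t - 3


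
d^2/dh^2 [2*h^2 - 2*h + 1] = 4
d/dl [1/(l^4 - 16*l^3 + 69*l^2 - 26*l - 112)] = 2*(-2*l^3 + 24*l^2 - 69*l + 13)/(-l^4 + 16*l^3 - 69*l^2 + 26*l + 112)^2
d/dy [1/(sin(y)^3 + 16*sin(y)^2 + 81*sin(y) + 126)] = (-32*sin(y) + 3*cos(y)^2 - 84)*cos(y)/(sin(y)^3 + 16*sin(y)^2 + 81*sin(y) + 126)^2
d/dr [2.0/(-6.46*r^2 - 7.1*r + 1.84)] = (25.84*r + 14.2)/(6.46*r^2 + 7.1*r - 1.84)^2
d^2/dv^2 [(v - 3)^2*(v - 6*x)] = 6*v - 12*x - 12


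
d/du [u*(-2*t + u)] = -2*t + 2*u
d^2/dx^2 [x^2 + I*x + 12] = 2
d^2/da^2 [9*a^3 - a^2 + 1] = 54*a - 2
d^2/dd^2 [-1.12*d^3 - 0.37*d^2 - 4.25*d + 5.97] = -6.72*d - 0.74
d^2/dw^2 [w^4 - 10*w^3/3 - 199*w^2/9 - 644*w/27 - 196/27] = 12*w^2 - 20*w - 398/9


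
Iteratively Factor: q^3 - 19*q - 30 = (q + 3)*(q^2 - 3*q - 10) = (q - 5)*(q + 3)*(q + 2)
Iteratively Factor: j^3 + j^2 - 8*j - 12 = (j - 3)*(j^2 + 4*j + 4) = (j - 3)*(j + 2)*(j + 2)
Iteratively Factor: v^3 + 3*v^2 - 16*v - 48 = (v + 4)*(v^2 - v - 12) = (v - 4)*(v + 4)*(v + 3)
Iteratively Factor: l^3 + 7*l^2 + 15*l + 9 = (l + 3)*(l^2 + 4*l + 3) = (l + 3)^2*(l + 1)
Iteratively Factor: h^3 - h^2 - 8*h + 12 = (h - 2)*(h^2 + h - 6) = (h - 2)*(h + 3)*(h - 2)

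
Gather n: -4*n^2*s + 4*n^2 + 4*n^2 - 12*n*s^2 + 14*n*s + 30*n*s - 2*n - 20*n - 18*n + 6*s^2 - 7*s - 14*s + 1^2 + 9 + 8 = n^2*(8 - 4*s) + n*(-12*s^2 + 44*s - 40) + 6*s^2 - 21*s + 18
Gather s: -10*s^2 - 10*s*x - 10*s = -10*s^2 + s*(-10*x - 10)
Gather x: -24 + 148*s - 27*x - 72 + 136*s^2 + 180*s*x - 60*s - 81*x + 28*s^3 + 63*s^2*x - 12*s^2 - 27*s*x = 28*s^3 + 124*s^2 + 88*s + x*(63*s^2 + 153*s - 108) - 96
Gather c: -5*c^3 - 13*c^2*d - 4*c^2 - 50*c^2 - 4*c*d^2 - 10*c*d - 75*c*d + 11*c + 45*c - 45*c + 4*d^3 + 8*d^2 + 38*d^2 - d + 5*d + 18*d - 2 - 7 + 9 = -5*c^3 + c^2*(-13*d - 54) + c*(-4*d^2 - 85*d + 11) + 4*d^3 + 46*d^2 + 22*d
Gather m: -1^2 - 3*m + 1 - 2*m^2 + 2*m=-2*m^2 - m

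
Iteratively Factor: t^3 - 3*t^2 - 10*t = (t)*(t^2 - 3*t - 10) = t*(t + 2)*(t - 5)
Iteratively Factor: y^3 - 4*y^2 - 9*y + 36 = (y - 3)*(y^2 - y - 12) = (y - 4)*(y - 3)*(y + 3)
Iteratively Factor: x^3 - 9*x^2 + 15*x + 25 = (x - 5)*(x^2 - 4*x - 5) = (x - 5)*(x + 1)*(x - 5)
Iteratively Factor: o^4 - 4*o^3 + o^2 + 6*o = (o)*(o^3 - 4*o^2 + o + 6) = o*(o + 1)*(o^2 - 5*o + 6) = o*(o - 2)*(o + 1)*(o - 3)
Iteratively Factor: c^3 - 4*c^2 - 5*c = (c)*(c^2 - 4*c - 5) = c*(c + 1)*(c - 5)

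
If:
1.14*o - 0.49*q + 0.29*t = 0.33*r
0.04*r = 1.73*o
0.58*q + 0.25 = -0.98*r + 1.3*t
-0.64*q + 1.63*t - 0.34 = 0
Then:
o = 0.00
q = 0.15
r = 0.01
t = 0.27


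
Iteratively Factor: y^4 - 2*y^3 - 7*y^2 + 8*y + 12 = (y + 1)*(y^3 - 3*y^2 - 4*y + 12) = (y - 2)*(y + 1)*(y^2 - y - 6) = (y - 2)*(y + 1)*(y + 2)*(y - 3)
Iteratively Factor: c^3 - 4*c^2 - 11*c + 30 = (c + 3)*(c^2 - 7*c + 10) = (c - 2)*(c + 3)*(c - 5)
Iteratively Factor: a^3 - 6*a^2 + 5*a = (a)*(a^2 - 6*a + 5) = a*(a - 5)*(a - 1)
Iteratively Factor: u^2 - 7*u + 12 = (u - 4)*(u - 3)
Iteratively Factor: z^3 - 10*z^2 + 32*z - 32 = (z - 4)*(z^2 - 6*z + 8) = (z - 4)*(z - 2)*(z - 4)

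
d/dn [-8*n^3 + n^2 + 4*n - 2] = -24*n^2 + 2*n + 4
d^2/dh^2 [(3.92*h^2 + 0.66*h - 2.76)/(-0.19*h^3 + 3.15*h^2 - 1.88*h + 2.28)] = (-0.283024000000001*h^6 - 0.142956000000012*h^5 + 11.9670360000001*h^4 - 109.258452*h^3 + 335.721528*h^2 - 62.453808*h - 66.548256)/(0.006859*h^9 - 0.341145*h^8 + 5.859429*h^7 - 38.253879*h^6 + 66.164988*h^5 - 106.156476*h^4 + 90.62072*h^3 - 73.300176*h^2 + 29.318976*h - 11.852352)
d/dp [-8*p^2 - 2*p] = -16*p - 2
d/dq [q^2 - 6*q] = 2*q - 6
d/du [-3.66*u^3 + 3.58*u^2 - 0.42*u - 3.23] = -10.98*u^2 + 7.16*u - 0.42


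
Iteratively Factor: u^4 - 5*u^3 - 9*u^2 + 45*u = (u - 5)*(u^3 - 9*u) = (u - 5)*(u + 3)*(u^2 - 3*u) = (u - 5)*(u - 3)*(u + 3)*(u)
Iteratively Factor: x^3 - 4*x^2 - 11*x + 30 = (x - 2)*(x^2 - 2*x - 15) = (x - 5)*(x - 2)*(x + 3)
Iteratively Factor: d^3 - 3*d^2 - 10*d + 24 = (d - 2)*(d^2 - d - 12) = (d - 2)*(d + 3)*(d - 4)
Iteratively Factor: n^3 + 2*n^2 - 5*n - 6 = (n - 2)*(n^2 + 4*n + 3) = (n - 2)*(n + 1)*(n + 3)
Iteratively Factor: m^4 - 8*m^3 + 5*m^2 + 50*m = (m + 2)*(m^3 - 10*m^2 + 25*m) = (m - 5)*(m + 2)*(m^2 - 5*m) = (m - 5)^2*(m + 2)*(m)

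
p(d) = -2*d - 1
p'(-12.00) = -2.00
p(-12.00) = 23.00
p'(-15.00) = -2.00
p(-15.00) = 29.00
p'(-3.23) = -2.00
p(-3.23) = 5.46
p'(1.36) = -2.00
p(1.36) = -3.72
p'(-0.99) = -2.00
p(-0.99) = 0.98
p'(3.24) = -2.00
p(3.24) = -7.48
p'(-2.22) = -2.00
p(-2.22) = 3.44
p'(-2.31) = -2.00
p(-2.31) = 3.62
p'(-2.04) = -2.00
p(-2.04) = 3.08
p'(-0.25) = -2.00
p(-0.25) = -0.50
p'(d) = -2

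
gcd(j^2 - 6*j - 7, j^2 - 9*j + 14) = j - 7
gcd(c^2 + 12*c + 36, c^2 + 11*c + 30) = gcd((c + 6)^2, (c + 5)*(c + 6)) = c + 6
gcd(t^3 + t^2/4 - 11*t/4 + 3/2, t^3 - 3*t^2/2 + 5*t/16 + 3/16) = t^2 - 7*t/4 + 3/4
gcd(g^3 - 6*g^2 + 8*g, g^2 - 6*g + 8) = g^2 - 6*g + 8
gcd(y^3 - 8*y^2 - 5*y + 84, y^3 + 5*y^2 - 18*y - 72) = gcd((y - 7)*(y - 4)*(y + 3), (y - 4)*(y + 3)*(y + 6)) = y^2 - y - 12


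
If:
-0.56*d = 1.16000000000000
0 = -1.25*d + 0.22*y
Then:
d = -2.07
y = -11.77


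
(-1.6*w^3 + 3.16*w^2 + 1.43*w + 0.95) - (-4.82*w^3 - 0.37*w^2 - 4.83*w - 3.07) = 3.22*w^3 + 3.53*w^2 + 6.26*w + 4.02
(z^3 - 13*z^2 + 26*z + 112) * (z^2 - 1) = z^5 - 13*z^4 + 25*z^3 + 125*z^2 - 26*z - 112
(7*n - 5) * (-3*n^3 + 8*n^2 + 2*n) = -21*n^4 + 71*n^3 - 26*n^2 - 10*n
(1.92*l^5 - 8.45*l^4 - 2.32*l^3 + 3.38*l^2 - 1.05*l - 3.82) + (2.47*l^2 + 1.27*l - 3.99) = 1.92*l^5 - 8.45*l^4 - 2.32*l^3 + 5.85*l^2 + 0.22*l - 7.81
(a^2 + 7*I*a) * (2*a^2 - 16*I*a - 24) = 2*a^4 - 2*I*a^3 + 88*a^2 - 168*I*a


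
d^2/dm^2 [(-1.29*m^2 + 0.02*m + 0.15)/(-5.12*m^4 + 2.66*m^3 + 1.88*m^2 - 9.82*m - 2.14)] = (202.899456*m^8 - 111.704064*m^7 - 31.1959600000001*m^6 - 716.717232*m^5 - 118.358088*m^4 + 111.463208*m^3 + 69.823752*m^2 + 11.009496*m - 17.48072)/(134.217728*m^12 - 209.190912*m^11 - 39.168*m^10 + 907.079704*m^9 - 619.764816*m^8 - 561.768216*m^7 + 1691.036776*m^6 + 44.3778000000001*m^5 - 786.24144*m^4 + 673.374016*m^3 + 593.267064*m^2 + 134.915016*m + 9.800344)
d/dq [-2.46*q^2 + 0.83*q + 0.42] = 0.83 - 4.92*q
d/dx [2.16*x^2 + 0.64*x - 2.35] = 4.32*x + 0.64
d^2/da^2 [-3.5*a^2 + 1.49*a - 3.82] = -7.00000000000000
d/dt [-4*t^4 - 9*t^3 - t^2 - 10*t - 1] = -16*t^3 - 27*t^2 - 2*t - 10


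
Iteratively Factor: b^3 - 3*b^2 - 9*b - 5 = (b + 1)*(b^2 - 4*b - 5) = (b + 1)^2*(b - 5)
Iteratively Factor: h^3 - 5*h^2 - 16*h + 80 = (h - 5)*(h^2 - 16) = (h - 5)*(h + 4)*(h - 4)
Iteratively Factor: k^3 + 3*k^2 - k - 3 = (k + 1)*(k^2 + 2*k - 3) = (k - 1)*(k + 1)*(k + 3)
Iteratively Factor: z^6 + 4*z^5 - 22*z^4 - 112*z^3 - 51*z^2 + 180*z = (z + 4)*(z^5 - 22*z^3 - 24*z^2 + 45*z) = (z - 1)*(z + 4)*(z^4 + z^3 - 21*z^2 - 45*z) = z*(z - 1)*(z + 4)*(z^3 + z^2 - 21*z - 45) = z*(z - 5)*(z - 1)*(z + 4)*(z^2 + 6*z + 9) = z*(z - 5)*(z - 1)*(z + 3)*(z + 4)*(z + 3)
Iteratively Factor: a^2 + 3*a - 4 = (a - 1)*(a + 4)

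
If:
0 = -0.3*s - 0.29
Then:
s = -0.97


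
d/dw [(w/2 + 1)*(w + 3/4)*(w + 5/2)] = 3*w^2/2 + 21*w/4 + 67/16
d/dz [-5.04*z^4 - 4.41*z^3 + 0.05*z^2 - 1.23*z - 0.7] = -20.16*z^3 - 13.23*z^2 + 0.1*z - 1.23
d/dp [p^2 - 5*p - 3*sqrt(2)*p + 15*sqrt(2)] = 2*p - 5 - 3*sqrt(2)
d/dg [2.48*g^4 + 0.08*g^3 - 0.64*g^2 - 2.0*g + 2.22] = 9.92*g^3 + 0.24*g^2 - 1.28*g - 2.0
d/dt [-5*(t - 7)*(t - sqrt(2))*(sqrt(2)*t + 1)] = -15*sqrt(2)*t^2 + 10*t + 70*sqrt(2)*t - 35 + 5*sqrt(2)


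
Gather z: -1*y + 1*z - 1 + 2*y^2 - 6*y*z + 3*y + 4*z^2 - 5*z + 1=2*y^2 + 2*y + 4*z^2 + z*(-6*y - 4)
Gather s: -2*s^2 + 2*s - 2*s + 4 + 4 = 8 - 2*s^2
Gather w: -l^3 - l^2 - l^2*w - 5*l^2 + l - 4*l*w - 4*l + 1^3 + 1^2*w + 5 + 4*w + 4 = -l^3 - 6*l^2 - 3*l + w*(-l^2 - 4*l + 5) + 10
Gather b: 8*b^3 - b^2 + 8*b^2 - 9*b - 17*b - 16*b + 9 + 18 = 8*b^3 + 7*b^2 - 42*b + 27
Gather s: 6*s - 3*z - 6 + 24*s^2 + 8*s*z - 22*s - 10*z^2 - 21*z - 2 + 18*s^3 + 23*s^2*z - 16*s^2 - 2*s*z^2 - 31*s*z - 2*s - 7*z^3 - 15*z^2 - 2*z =18*s^3 + s^2*(23*z + 8) + s*(-2*z^2 - 23*z - 18) - 7*z^3 - 25*z^2 - 26*z - 8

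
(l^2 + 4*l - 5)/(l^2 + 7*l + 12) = (l^2 + 4*l - 5)/(l^2 + 7*l + 12)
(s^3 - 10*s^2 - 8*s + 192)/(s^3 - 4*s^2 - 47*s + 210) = (s^2 - 4*s - 32)/(s^2 + 2*s - 35)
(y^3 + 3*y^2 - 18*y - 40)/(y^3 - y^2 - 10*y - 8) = (y + 5)/(y + 1)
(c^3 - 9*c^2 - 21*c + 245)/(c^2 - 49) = (c^2 - 2*c - 35)/(c + 7)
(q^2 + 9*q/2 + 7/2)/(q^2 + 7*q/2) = (q + 1)/q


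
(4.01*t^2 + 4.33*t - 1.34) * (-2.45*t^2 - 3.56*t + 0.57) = -9.8245*t^4 - 24.8841*t^3 - 9.8461*t^2 + 7.2385*t - 0.7638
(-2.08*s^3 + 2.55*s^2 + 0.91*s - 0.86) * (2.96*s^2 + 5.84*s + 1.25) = -6.1568*s^5 - 4.5992*s^4 + 14.9856*s^3 + 5.9563*s^2 - 3.8849*s - 1.075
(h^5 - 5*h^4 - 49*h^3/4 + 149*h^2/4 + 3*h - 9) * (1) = h^5 - 5*h^4 - 49*h^3/4 + 149*h^2/4 + 3*h - 9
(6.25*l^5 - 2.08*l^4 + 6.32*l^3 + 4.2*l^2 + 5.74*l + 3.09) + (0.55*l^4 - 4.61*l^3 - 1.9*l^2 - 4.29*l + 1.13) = 6.25*l^5 - 1.53*l^4 + 1.71*l^3 + 2.3*l^2 + 1.45*l + 4.22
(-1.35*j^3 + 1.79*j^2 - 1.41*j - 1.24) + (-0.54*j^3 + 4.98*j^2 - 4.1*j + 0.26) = -1.89*j^3 + 6.77*j^2 - 5.51*j - 0.98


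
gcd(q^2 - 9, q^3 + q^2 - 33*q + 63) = q - 3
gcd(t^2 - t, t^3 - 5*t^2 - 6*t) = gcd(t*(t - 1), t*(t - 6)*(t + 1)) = t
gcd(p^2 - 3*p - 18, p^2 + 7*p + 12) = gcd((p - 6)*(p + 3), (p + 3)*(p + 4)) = p + 3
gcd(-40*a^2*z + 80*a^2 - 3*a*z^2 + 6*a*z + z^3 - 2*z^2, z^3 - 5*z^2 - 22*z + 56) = z - 2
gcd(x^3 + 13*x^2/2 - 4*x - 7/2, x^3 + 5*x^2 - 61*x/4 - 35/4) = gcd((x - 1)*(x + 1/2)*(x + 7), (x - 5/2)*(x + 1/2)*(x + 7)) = x^2 + 15*x/2 + 7/2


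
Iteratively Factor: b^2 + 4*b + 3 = (b + 3)*(b + 1)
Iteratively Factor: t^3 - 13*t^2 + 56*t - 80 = (t - 4)*(t^2 - 9*t + 20) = (t - 5)*(t - 4)*(t - 4)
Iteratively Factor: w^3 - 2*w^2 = (w)*(w^2 - 2*w) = w^2*(w - 2)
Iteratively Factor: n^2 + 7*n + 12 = (n + 4)*(n + 3)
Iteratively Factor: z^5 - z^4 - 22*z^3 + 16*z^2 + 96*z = (z + 2)*(z^4 - 3*z^3 - 16*z^2 + 48*z) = (z - 3)*(z + 2)*(z^3 - 16*z) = z*(z - 3)*(z + 2)*(z^2 - 16) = z*(z - 4)*(z - 3)*(z + 2)*(z + 4)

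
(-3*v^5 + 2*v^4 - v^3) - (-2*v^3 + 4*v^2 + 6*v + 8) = -3*v^5 + 2*v^4 + v^3 - 4*v^2 - 6*v - 8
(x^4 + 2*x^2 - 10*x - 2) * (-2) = -2*x^4 - 4*x^2 + 20*x + 4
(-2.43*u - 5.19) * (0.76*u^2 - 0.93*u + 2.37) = -1.8468*u^3 - 1.6845*u^2 - 0.9324*u - 12.3003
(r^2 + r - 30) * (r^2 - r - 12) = r^4 - 43*r^2 + 18*r + 360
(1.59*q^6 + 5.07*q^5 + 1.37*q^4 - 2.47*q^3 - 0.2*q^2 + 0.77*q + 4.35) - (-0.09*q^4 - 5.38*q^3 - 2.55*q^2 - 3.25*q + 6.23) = 1.59*q^6 + 5.07*q^5 + 1.46*q^4 + 2.91*q^3 + 2.35*q^2 + 4.02*q - 1.88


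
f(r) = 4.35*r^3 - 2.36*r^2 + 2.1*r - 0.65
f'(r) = 13.05*r^2 - 4.72*r + 2.1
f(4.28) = 306.16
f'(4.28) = 220.95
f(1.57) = 13.66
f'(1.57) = 26.86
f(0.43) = 0.16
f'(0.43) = 2.48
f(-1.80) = -37.45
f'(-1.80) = 52.88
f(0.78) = 1.62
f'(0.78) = 6.36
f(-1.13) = -12.31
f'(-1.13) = 24.10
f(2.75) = 77.74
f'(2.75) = 87.81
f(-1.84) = -39.60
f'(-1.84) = 54.97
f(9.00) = 2998.24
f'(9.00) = 1016.67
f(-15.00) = -15244.40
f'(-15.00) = 3009.15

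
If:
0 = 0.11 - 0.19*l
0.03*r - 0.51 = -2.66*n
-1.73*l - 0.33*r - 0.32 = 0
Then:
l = 0.58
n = 0.24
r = -4.00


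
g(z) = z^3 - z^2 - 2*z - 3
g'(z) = 3*z^2 - 2*z - 2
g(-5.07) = -148.89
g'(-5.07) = 85.25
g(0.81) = -4.74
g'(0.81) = -1.65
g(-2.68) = -24.07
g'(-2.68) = 24.91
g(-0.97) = -2.91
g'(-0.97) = 2.76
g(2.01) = -2.94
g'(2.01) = 6.10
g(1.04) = -5.04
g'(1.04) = -0.84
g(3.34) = 16.42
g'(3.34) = 24.79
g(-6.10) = -254.99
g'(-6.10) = 121.83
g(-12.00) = -1851.00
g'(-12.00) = 454.00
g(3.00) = 9.00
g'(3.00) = 19.00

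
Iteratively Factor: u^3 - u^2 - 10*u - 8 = (u - 4)*(u^2 + 3*u + 2) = (u - 4)*(u + 1)*(u + 2)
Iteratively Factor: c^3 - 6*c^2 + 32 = (c + 2)*(c^2 - 8*c + 16) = (c - 4)*(c + 2)*(c - 4)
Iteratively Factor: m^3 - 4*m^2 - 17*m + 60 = (m - 5)*(m^2 + m - 12) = (m - 5)*(m - 3)*(m + 4)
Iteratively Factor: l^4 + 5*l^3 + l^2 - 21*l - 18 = (l + 3)*(l^3 + 2*l^2 - 5*l - 6) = (l + 1)*(l + 3)*(l^2 + l - 6) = (l - 2)*(l + 1)*(l + 3)*(l + 3)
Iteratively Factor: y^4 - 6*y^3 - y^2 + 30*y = (y - 5)*(y^3 - y^2 - 6*y) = (y - 5)*(y - 3)*(y^2 + 2*y) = y*(y - 5)*(y - 3)*(y + 2)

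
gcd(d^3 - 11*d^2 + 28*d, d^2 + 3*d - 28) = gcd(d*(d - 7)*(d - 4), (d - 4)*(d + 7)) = d - 4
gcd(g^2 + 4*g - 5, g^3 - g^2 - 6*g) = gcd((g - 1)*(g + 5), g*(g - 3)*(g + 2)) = 1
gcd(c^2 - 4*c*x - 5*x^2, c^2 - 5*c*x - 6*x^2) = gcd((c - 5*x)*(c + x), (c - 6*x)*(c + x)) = c + x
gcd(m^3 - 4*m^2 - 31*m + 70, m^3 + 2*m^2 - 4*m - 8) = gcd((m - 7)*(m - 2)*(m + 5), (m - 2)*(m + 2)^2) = m - 2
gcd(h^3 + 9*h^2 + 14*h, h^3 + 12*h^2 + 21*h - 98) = h + 7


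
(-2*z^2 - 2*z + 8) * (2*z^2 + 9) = -4*z^4 - 4*z^3 - 2*z^2 - 18*z + 72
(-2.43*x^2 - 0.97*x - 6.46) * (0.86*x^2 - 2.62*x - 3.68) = -2.0898*x^4 + 5.5324*x^3 + 5.9282*x^2 + 20.4948*x + 23.7728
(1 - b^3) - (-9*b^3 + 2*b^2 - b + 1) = 8*b^3 - 2*b^2 + b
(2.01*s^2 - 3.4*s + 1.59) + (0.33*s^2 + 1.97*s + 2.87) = 2.34*s^2 - 1.43*s + 4.46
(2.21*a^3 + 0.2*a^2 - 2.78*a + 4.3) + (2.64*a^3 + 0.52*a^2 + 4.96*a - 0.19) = 4.85*a^3 + 0.72*a^2 + 2.18*a + 4.11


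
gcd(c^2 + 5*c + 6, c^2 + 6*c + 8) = c + 2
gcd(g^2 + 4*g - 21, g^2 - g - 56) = g + 7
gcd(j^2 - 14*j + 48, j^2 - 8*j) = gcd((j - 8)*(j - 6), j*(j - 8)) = j - 8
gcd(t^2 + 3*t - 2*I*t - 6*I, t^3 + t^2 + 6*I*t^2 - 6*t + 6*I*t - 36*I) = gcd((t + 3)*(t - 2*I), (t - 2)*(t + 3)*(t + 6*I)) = t + 3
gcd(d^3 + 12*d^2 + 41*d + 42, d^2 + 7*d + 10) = d + 2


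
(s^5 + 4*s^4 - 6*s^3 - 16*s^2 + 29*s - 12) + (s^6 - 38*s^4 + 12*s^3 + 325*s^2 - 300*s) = s^6 + s^5 - 34*s^4 + 6*s^3 + 309*s^2 - 271*s - 12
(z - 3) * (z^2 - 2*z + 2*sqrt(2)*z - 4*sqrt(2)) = z^3 - 5*z^2 + 2*sqrt(2)*z^2 - 10*sqrt(2)*z + 6*z + 12*sqrt(2)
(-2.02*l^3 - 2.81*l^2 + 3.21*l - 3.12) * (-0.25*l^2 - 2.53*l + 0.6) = 0.505*l^5 + 5.8131*l^4 + 5.0948*l^3 - 9.0273*l^2 + 9.8196*l - 1.872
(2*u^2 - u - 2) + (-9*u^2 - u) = -7*u^2 - 2*u - 2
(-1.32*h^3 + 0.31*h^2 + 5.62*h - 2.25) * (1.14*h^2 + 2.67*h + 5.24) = -1.5048*h^5 - 3.171*h^4 + 0.317699999999999*h^3 + 14.0648*h^2 + 23.4413*h - 11.79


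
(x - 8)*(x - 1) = x^2 - 9*x + 8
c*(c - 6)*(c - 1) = c^3 - 7*c^2 + 6*c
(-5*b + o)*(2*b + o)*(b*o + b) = -10*b^3*o - 10*b^3 - 3*b^2*o^2 - 3*b^2*o + b*o^3 + b*o^2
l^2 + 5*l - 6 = (l - 1)*(l + 6)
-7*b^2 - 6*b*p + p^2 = (-7*b + p)*(b + p)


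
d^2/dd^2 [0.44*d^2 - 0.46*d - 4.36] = 0.880000000000000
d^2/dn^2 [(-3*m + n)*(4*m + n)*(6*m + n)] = 14*m + 6*n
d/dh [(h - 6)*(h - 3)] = 2*h - 9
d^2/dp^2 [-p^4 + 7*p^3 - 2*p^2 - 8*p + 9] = -12*p^2 + 42*p - 4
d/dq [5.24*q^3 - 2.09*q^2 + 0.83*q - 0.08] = 15.72*q^2 - 4.18*q + 0.83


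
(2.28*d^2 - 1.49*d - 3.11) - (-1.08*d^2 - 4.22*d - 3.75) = 3.36*d^2 + 2.73*d + 0.64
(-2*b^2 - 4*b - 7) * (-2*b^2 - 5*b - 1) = 4*b^4 + 18*b^3 + 36*b^2 + 39*b + 7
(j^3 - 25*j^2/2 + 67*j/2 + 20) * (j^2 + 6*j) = j^5 - 13*j^4/2 - 83*j^3/2 + 221*j^2 + 120*j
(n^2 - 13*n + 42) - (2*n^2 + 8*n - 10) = -n^2 - 21*n + 52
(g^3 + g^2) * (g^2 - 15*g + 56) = g^5 - 14*g^4 + 41*g^3 + 56*g^2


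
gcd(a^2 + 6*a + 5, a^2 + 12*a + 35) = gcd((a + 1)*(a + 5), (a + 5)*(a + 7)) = a + 5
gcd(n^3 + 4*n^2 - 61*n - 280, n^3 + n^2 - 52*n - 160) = n^2 - 3*n - 40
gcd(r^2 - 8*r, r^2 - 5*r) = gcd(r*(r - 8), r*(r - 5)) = r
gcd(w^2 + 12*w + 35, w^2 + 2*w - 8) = 1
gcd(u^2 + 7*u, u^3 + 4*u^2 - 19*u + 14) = u + 7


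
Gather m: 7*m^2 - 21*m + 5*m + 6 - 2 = 7*m^2 - 16*m + 4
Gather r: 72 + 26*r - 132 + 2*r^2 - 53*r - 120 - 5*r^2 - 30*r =-3*r^2 - 57*r - 180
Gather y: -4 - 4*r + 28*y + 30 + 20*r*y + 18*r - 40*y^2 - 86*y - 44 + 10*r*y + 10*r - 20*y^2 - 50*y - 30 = 24*r - 60*y^2 + y*(30*r - 108) - 48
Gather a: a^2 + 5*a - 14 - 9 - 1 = a^2 + 5*a - 24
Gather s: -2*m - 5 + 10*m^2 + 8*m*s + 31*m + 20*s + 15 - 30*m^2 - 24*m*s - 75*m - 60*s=-20*m^2 - 46*m + s*(-16*m - 40) + 10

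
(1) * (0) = 0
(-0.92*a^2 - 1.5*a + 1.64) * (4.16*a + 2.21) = -3.8272*a^3 - 8.2732*a^2 + 3.5074*a + 3.6244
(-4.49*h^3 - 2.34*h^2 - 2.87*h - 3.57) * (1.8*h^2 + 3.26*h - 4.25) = -8.082*h^5 - 18.8494*h^4 + 6.2881*h^3 - 5.8372*h^2 + 0.5593*h + 15.1725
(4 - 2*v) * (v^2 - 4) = -2*v^3 + 4*v^2 + 8*v - 16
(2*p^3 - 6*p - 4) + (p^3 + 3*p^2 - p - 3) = 3*p^3 + 3*p^2 - 7*p - 7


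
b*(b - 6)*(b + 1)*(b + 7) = b^4 + 2*b^3 - 41*b^2 - 42*b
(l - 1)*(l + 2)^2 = l^3 + 3*l^2 - 4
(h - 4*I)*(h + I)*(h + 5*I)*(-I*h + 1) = -I*h^4 + 3*h^3 - 17*I*h^2 + 39*h + 20*I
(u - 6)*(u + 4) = u^2 - 2*u - 24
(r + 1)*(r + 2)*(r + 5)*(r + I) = r^4 + 8*r^3 + I*r^3 + 17*r^2 + 8*I*r^2 + 10*r + 17*I*r + 10*I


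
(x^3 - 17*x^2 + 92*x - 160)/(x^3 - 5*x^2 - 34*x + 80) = (x^2 - 9*x + 20)/(x^2 + 3*x - 10)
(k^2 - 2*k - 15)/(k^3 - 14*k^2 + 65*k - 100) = (k + 3)/(k^2 - 9*k + 20)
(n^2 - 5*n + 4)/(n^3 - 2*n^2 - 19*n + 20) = (n - 4)/(n^2 - n - 20)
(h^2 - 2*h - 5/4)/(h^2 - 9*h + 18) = (h^2 - 2*h - 5/4)/(h^2 - 9*h + 18)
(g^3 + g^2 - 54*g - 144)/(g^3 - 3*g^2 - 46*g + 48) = (g + 3)/(g - 1)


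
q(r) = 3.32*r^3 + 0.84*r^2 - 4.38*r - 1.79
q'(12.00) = 1450.02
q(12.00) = 5803.57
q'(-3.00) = 80.22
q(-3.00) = -70.73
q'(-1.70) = 21.55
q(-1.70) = -8.23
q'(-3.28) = 97.26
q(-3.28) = -95.54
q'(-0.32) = -3.90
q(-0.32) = -0.41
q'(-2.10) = 36.02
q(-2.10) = -19.63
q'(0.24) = -3.40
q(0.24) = -2.75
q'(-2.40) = 48.96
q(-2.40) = -32.34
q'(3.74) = 141.22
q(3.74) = 167.26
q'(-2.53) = 55.12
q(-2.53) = -39.10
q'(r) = 9.96*r^2 + 1.68*r - 4.38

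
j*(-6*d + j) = -6*d*j + j^2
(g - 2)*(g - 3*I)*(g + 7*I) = g^3 - 2*g^2 + 4*I*g^2 + 21*g - 8*I*g - 42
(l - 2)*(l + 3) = l^2 + l - 6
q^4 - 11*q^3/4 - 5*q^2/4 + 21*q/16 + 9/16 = (q - 3)*(q - 3/4)*(q + 1/2)^2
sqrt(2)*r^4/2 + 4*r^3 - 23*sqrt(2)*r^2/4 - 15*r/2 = r*(r - 3*sqrt(2)/2)*(r + 5*sqrt(2))*(sqrt(2)*r/2 + 1/2)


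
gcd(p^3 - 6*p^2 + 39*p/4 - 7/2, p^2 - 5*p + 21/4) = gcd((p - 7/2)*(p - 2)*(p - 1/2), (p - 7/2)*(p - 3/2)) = p - 7/2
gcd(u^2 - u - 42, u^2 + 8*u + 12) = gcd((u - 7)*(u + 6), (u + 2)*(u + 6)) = u + 6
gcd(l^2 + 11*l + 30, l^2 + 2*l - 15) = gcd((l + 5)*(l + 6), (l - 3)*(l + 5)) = l + 5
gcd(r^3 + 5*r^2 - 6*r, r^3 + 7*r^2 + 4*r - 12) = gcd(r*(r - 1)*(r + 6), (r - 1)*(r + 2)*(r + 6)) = r^2 + 5*r - 6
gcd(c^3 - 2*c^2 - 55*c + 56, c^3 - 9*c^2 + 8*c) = c^2 - 9*c + 8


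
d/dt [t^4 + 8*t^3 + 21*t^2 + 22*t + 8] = 4*t^3 + 24*t^2 + 42*t + 22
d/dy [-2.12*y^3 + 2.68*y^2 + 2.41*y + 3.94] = -6.36*y^2 + 5.36*y + 2.41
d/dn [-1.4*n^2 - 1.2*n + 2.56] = -2.8*n - 1.2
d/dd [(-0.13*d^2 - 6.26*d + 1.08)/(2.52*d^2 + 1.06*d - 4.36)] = (15.6374*d^2 - 4.3096*d + 26.1488)/(6.3504*d^4 + 5.3424*d^3 - 20.8508*d^2 - 9.2432*d + 19.0096)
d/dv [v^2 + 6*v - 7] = 2*v + 6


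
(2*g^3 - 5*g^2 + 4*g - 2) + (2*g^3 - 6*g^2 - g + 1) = 4*g^3 - 11*g^2 + 3*g - 1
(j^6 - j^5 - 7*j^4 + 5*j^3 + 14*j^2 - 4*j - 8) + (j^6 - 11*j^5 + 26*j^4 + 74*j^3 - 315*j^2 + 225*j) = 2*j^6 - 12*j^5 + 19*j^4 + 79*j^3 - 301*j^2 + 221*j - 8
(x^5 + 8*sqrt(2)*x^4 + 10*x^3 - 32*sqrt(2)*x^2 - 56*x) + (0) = x^5 + 8*sqrt(2)*x^4 + 10*x^3 - 32*sqrt(2)*x^2 - 56*x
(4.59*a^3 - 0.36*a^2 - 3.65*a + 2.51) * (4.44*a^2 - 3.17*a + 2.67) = 20.3796*a^5 - 16.1487*a^4 - 2.8095*a^3 + 21.7537*a^2 - 17.7022*a + 6.7017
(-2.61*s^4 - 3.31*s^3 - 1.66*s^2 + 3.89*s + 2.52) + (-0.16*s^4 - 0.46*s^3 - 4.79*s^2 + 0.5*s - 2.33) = -2.77*s^4 - 3.77*s^3 - 6.45*s^2 + 4.39*s + 0.19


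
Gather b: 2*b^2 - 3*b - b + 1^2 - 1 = 2*b^2 - 4*b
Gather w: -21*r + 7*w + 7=-21*r + 7*w + 7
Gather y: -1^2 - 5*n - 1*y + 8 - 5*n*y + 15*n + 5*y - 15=10*n + y*(4 - 5*n) - 8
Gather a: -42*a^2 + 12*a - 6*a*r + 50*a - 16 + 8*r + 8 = -42*a^2 + a*(62 - 6*r) + 8*r - 8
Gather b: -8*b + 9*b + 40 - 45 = b - 5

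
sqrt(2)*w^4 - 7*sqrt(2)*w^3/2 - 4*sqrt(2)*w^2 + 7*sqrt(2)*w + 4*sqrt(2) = (w - 4)*(w - sqrt(2))*(w + sqrt(2))*(sqrt(2)*w + sqrt(2)/2)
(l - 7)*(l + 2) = l^2 - 5*l - 14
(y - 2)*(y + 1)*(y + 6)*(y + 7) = y^4 + 12*y^3 + 27*y^2 - 68*y - 84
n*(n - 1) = n^2 - n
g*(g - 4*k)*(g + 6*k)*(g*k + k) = g^4*k + 2*g^3*k^2 + g^3*k - 24*g^2*k^3 + 2*g^2*k^2 - 24*g*k^3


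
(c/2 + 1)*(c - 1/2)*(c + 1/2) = c^3/2 + c^2 - c/8 - 1/4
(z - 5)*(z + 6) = z^2 + z - 30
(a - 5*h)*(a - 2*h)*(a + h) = a^3 - 6*a^2*h + 3*a*h^2 + 10*h^3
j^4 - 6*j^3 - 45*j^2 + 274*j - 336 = (j - 8)*(j - 3)*(j - 2)*(j + 7)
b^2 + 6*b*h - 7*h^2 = (b - h)*(b + 7*h)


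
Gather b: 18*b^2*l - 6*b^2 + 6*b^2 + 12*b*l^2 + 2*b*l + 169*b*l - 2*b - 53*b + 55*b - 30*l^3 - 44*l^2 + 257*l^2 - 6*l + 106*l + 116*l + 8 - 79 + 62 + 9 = 18*b^2*l + b*(12*l^2 + 171*l) - 30*l^3 + 213*l^2 + 216*l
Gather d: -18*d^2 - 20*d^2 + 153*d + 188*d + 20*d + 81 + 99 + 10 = -38*d^2 + 361*d + 190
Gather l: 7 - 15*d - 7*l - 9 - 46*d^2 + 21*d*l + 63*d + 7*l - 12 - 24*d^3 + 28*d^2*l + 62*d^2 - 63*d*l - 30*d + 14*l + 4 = -24*d^3 + 16*d^2 + 18*d + l*(28*d^2 - 42*d + 14) - 10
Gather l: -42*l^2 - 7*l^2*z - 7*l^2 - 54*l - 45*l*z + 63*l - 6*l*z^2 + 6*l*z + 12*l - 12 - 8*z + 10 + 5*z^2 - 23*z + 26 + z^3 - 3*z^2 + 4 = l^2*(-7*z - 49) + l*(-6*z^2 - 39*z + 21) + z^3 + 2*z^2 - 31*z + 28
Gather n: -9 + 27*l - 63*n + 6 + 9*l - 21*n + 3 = 36*l - 84*n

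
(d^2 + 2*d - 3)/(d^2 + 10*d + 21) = (d - 1)/(d + 7)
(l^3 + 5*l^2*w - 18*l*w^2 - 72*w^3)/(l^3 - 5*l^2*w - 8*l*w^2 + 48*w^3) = (-l - 6*w)/(-l + 4*w)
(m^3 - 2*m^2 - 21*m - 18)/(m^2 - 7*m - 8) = (m^2 - 3*m - 18)/(m - 8)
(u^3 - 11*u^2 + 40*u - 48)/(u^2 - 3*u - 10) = (-u^3 + 11*u^2 - 40*u + 48)/(-u^2 + 3*u + 10)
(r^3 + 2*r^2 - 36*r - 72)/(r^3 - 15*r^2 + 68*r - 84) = (r^2 + 8*r + 12)/(r^2 - 9*r + 14)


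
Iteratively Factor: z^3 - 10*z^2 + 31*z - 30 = (z - 5)*(z^2 - 5*z + 6) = (z - 5)*(z - 3)*(z - 2)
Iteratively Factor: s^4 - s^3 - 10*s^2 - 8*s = (s + 1)*(s^3 - 2*s^2 - 8*s) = (s + 1)*(s + 2)*(s^2 - 4*s) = s*(s + 1)*(s + 2)*(s - 4)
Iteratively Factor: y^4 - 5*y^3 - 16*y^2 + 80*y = (y + 4)*(y^3 - 9*y^2 + 20*y) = (y - 5)*(y + 4)*(y^2 - 4*y) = (y - 5)*(y - 4)*(y + 4)*(y)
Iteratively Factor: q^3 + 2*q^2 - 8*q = (q - 2)*(q^2 + 4*q) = (q - 2)*(q + 4)*(q)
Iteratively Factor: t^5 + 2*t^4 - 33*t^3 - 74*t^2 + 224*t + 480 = (t + 4)*(t^4 - 2*t^3 - 25*t^2 + 26*t + 120) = (t - 3)*(t + 4)*(t^3 + t^2 - 22*t - 40) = (t - 3)*(t + 2)*(t + 4)*(t^2 - t - 20) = (t - 3)*(t + 2)*(t + 4)^2*(t - 5)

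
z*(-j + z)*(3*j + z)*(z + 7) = -3*j^2*z^2 - 21*j^2*z + 2*j*z^3 + 14*j*z^2 + z^4 + 7*z^3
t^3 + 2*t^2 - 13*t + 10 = (t - 2)*(t - 1)*(t + 5)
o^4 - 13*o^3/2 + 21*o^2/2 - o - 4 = (o - 4)*(o - 2)*(o - 1)*(o + 1/2)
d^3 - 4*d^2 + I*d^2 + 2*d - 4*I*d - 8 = (d - 4)*(d - I)*(d + 2*I)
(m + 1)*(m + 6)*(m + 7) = m^3 + 14*m^2 + 55*m + 42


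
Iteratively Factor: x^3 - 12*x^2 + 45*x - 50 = (x - 5)*(x^2 - 7*x + 10) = (x - 5)^2*(x - 2)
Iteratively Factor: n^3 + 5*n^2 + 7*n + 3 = (n + 3)*(n^2 + 2*n + 1) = (n + 1)*(n + 3)*(n + 1)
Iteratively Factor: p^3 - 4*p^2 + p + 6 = (p + 1)*(p^2 - 5*p + 6) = (p - 3)*(p + 1)*(p - 2)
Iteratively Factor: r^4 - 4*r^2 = (r + 2)*(r^3 - 2*r^2) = r*(r + 2)*(r^2 - 2*r) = r^2*(r + 2)*(r - 2)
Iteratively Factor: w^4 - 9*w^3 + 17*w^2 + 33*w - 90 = (w - 3)*(w^3 - 6*w^2 - w + 30) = (w - 5)*(w - 3)*(w^2 - w - 6) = (w - 5)*(w - 3)*(w + 2)*(w - 3)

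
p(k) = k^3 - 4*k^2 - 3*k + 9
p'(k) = 3*k^2 - 8*k - 3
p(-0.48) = 9.41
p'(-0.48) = 1.53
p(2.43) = -7.56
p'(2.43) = -4.73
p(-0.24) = 9.48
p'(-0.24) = -0.91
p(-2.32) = -18.06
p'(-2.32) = 31.71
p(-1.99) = -8.75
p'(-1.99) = 24.80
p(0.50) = 6.62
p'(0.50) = -6.25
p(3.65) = -6.61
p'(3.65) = 7.77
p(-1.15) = 5.64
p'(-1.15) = 10.17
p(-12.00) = -2259.00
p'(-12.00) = 525.00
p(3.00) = -9.00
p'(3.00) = 0.00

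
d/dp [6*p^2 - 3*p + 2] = 12*p - 3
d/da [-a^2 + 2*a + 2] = 2 - 2*a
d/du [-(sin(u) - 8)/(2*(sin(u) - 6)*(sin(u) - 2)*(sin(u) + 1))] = (2*sin(u)^3 - 31*sin(u)^2 + 112*sin(u) - 44)*cos(u)/(2*(sin(u) - 6)^2*(sin(u) - 2)^2*(sin(u) + 1)^2)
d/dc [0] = 0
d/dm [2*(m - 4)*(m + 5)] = 4*m + 2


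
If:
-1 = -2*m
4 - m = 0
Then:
No Solution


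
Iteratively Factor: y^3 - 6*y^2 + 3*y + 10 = (y - 5)*(y^2 - y - 2) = (y - 5)*(y - 2)*(y + 1)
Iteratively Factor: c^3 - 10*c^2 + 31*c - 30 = (c - 5)*(c^2 - 5*c + 6) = (c - 5)*(c - 3)*(c - 2)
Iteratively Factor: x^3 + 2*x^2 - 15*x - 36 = (x - 4)*(x^2 + 6*x + 9) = (x - 4)*(x + 3)*(x + 3)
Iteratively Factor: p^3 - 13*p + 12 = (p - 1)*(p^2 + p - 12) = (p - 1)*(p + 4)*(p - 3)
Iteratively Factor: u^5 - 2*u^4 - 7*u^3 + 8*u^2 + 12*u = (u)*(u^4 - 2*u^3 - 7*u^2 + 8*u + 12) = u*(u - 3)*(u^3 + u^2 - 4*u - 4) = u*(u - 3)*(u + 2)*(u^2 - u - 2) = u*(u - 3)*(u + 1)*(u + 2)*(u - 2)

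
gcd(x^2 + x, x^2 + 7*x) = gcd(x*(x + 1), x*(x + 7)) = x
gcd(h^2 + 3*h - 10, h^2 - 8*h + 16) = 1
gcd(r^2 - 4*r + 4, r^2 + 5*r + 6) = 1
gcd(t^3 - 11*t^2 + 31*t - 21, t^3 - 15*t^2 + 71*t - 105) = t^2 - 10*t + 21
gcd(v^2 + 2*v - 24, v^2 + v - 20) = v - 4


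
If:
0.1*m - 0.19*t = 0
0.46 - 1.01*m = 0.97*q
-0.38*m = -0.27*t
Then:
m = 0.00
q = 0.47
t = 0.00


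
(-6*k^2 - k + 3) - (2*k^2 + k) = -8*k^2 - 2*k + 3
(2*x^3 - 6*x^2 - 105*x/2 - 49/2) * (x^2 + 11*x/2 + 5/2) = 2*x^5 + 5*x^4 - 161*x^3/2 - 1313*x^2/4 - 266*x - 245/4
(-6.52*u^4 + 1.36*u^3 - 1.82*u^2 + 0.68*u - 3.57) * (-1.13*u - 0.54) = 7.3676*u^5 + 1.984*u^4 + 1.3222*u^3 + 0.2144*u^2 + 3.6669*u + 1.9278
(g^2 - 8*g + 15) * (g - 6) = g^3 - 14*g^2 + 63*g - 90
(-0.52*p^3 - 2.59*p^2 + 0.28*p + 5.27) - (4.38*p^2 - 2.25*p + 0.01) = -0.52*p^3 - 6.97*p^2 + 2.53*p + 5.26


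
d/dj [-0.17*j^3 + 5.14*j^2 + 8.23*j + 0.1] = -0.51*j^2 + 10.28*j + 8.23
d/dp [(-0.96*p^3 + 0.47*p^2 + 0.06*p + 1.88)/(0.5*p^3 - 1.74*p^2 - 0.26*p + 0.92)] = (1.4354*p^4 + 0.4392*p^3 - 5.4874*p^2 + 7.4072*p + 0.544)/(0.25*p^6 - 1.74*p^5 + 2.7676*p^4 + 1.8248*p^3 - 3.134*p^2 - 0.4784*p + 0.8464)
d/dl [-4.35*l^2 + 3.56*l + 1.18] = 3.56 - 8.7*l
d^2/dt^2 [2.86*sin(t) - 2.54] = -2.86*sin(t)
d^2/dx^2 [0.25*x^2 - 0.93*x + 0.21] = 0.500000000000000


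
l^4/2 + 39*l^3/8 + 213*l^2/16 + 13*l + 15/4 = (l/2 + 1)*(l + 1/2)*(l + 5/4)*(l + 6)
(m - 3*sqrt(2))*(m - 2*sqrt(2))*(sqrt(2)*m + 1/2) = sqrt(2)*m^3 - 19*m^2/2 + 19*sqrt(2)*m/2 + 6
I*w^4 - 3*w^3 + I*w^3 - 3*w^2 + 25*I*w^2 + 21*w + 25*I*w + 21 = (w + 1)*(w - 3*I)*(w + 7*I)*(I*w + 1)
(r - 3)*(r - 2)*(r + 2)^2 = r^4 - r^3 - 10*r^2 + 4*r + 24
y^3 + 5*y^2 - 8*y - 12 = (y - 2)*(y + 1)*(y + 6)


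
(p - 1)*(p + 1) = p^2 - 1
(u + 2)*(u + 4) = u^2 + 6*u + 8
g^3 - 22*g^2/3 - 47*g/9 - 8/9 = (g - 8)*(g + 1/3)^2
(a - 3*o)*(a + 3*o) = a^2 - 9*o^2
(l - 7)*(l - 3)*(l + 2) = l^3 - 8*l^2 + l + 42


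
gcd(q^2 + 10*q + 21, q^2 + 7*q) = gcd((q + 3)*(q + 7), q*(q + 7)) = q + 7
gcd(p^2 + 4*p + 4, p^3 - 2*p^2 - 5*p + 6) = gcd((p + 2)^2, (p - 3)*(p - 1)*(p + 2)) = p + 2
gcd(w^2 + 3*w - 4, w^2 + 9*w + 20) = w + 4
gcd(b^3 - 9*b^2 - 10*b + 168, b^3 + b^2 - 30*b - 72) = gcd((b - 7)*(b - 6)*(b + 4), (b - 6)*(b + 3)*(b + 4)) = b^2 - 2*b - 24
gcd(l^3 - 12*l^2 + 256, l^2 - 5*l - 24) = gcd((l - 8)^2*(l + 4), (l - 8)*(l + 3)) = l - 8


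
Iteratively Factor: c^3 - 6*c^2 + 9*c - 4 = (c - 1)*(c^2 - 5*c + 4) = (c - 4)*(c - 1)*(c - 1)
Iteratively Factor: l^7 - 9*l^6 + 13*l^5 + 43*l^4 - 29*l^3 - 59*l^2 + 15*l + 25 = (l - 5)*(l^6 - 4*l^5 - 7*l^4 + 8*l^3 + 11*l^2 - 4*l - 5) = (l - 5)*(l - 1)*(l^5 - 3*l^4 - 10*l^3 - 2*l^2 + 9*l + 5) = (l - 5)*(l - 1)^2*(l^4 - 2*l^3 - 12*l^2 - 14*l - 5) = (l - 5)*(l - 1)^2*(l + 1)*(l^3 - 3*l^2 - 9*l - 5) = (l - 5)^2*(l - 1)^2*(l + 1)*(l^2 + 2*l + 1) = (l - 5)^2*(l - 1)^2*(l + 1)^2*(l + 1)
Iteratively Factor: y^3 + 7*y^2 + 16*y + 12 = (y + 2)*(y^2 + 5*y + 6) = (y + 2)^2*(y + 3)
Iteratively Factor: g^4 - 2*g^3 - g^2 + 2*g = (g + 1)*(g^3 - 3*g^2 + 2*g) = (g - 2)*(g + 1)*(g^2 - g) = (g - 2)*(g - 1)*(g + 1)*(g)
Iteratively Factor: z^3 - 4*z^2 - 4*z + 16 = (z - 4)*(z^2 - 4) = (z - 4)*(z + 2)*(z - 2)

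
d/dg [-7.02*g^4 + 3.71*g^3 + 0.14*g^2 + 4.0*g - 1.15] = -28.08*g^3 + 11.13*g^2 + 0.28*g + 4.0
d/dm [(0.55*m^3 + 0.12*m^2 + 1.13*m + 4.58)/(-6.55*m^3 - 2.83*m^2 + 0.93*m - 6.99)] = (-1.77635683940025e-15*m^5 - 0.7705*m^4 + 15.826*m^3 + 81.773*m^2 + 24.2452*m - 12.1581)/(42.9025*m^6 + 37.073*m^5 - 4.1741*m^4 + 86.3052*m^3 + 40.4283*m^2 - 13.0014*m + 48.8601)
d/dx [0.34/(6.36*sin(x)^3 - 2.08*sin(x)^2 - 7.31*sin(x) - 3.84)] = (-6.4872*sin(x)^2 + 1.4144*sin(x) + 2.4854)*cos(x)/(-6.36*sin(x)^3 + 2.08*sin(x)^2 + 7.31*sin(x) + 3.84)^2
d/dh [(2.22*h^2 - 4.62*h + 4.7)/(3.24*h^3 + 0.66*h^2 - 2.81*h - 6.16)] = (-7.1928*h^4 + 29.9376*h^3 - 48.873*h^2 - 33.5544*h + 41.6662)/(10.4976*h^6 + 4.2768*h^5 - 17.7732*h^4 - 43.626*h^3 - 0.235099999999999*h^2 + 34.6192*h + 37.9456)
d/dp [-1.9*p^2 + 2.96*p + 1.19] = 2.96 - 3.8*p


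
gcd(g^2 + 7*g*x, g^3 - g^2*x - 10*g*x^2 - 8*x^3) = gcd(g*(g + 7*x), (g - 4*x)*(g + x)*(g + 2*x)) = 1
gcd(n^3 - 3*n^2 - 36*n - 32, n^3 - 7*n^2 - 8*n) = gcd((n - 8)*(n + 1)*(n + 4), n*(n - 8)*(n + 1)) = n^2 - 7*n - 8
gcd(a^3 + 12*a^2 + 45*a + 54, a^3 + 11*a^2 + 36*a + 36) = a^2 + 9*a + 18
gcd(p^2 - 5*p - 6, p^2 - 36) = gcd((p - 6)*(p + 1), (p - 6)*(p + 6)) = p - 6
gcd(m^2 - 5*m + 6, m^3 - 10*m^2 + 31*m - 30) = m^2 - 5*m + 6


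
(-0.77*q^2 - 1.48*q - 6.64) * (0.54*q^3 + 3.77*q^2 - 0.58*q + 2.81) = -0.4158*q^5 - 3.7021*q^4 - 8.7186*q^3 - 26.3381*q^2 - 0.307600000000001*q - 18.6584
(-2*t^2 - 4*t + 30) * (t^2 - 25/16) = -2*t^4 - 4*t^3 + 265*t^2/8 + 25*t/4 - 375/8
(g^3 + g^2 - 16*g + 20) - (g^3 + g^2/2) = g^2/2 - 16*g + 20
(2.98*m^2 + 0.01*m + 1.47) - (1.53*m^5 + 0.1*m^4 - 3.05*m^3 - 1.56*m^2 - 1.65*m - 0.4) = -1.53*m^5 - 0.1*m^4 + 3.05*m^3 + 4.54*m^2 + 1.66*m + 1.87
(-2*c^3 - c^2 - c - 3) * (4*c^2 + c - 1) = -8*c^5 - 6*c^4 - 3*c^3 - 12*c^2 - 2*c + 3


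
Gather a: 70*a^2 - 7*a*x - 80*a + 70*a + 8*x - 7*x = 70*a^2 + a*(-7*x - 10) + x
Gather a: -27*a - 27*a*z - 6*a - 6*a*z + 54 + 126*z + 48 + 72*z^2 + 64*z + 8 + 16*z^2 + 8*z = a*(-33*z - 33) + 88*z^2 + 198*z + 110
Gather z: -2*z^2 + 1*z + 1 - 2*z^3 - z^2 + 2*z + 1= -2*z^3 - 3*z^2 + 3*z + 2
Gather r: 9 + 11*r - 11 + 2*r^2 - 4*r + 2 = 2*r^2 + 7*r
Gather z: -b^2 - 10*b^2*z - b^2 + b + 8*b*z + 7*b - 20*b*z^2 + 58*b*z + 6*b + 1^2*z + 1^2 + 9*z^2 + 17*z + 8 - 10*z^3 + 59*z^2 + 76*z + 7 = -2*b^2 + 14*b - 10*z^3 + z^2*(68 - 20*b) + z*(-10*b^2 + 66*b + 94) + 16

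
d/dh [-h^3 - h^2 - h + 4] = -3*h^2 - 2*h - 1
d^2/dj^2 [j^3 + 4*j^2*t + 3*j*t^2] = 6*j + 8*t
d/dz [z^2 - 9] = 2*z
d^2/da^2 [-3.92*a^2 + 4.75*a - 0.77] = -7.84000000000000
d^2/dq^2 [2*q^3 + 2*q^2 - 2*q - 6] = 12*q + 4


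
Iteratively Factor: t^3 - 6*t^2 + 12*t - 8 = (t - 2)*(t^2 - 4*t + 4) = (t - 2)^2*(t - 2)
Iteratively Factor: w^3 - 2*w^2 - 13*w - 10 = (w + 2)*(w^2 - 4*w - 5) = (w - 5)*(w + 2)*(w + 1)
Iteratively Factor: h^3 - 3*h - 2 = (h - 2)*(h^2 + 2*h + 1) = (h - 2)*(h + 1)*(h + 1)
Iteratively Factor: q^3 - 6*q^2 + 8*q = (q - 4)*(q^2 - 2*q) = q*(q - 4)*(q - 2)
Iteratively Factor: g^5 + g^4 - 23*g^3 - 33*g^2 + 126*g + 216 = (g - 4)*(g^4 + 5*g^3 - 3*g^2 - 45*g - 54) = (g - 4)*(g + 3)*(g^3 + 2*g^2 - 9*g - 18) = (g - 4)*(g + 2)*(g + 3)*(g^2 - 9) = (g - 4)*(g + 2)*(g + 3)^2*(g - 3)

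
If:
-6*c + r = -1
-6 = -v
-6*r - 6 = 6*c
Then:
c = 0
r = -1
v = 6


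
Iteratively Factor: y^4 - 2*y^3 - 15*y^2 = (y)*(y^3 - 2*y^2 - 15*y) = y^2*(y^2 - 2*y - 15) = y^2*(y - 5)*(y + 3)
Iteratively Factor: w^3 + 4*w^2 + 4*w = (w + 2)*(w^2 + 2*w) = (w + 2)^2*(w)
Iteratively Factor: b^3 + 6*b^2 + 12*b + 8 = (b + 2)*(b^2 + 4*b + 4) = (b + 2)^2*(b + 2)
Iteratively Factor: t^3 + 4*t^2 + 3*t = (t + 1)*(t^2 + 3*t) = t*(t + 1)*(t + 3)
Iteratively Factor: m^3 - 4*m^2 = (m - 4)*(m^2) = m*(m - 4)*(m)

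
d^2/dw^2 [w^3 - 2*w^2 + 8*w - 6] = 6*w - 4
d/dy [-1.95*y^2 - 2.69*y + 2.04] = -3.9*y - 2.69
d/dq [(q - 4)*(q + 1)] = 2*q - 3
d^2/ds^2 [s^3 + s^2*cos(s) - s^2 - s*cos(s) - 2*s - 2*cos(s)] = -s^2*cos(s) - 4*s*sin(s) + s*cos(s) + 6*s + 2*sin(s) + 4*cos(s) - 2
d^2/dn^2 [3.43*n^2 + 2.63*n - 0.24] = 6.86000000000000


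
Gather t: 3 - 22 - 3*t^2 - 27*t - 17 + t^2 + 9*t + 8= -2*t^2 - 18*t - 28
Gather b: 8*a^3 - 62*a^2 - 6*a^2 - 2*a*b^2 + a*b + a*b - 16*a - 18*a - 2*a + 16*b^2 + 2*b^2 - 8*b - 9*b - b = 8*a^3 - 68*a^2 - 36*a + b^2*(18 - 2*a) + b*(2*a - 18)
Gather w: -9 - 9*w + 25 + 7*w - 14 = 2 - 2*w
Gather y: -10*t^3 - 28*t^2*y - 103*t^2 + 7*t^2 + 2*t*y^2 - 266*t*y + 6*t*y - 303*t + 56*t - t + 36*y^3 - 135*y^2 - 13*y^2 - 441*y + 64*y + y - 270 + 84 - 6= -10*t^3 - 96*t^2 - 248*t + 36*y^3 + y^2*(2*t - 148) + y*(-28*t^2 - 260*t - 376) - 192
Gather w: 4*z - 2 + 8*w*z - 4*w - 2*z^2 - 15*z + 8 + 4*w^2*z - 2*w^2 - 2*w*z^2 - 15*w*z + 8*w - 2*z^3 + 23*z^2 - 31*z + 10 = w^2*(4*z - 2) + w*(-2*z^2 - 7*z + 4) - 2*z^3 + 21*z^2 - 42*z + 16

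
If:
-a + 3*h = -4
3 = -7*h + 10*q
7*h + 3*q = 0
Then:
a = 337/91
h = -9/91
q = 3/13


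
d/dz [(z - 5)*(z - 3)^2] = (z - 3)*(3*z - 13)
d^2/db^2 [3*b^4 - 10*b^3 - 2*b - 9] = 12*b*(3*b - 5)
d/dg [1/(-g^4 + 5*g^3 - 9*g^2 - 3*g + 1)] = (4*g^3 - 15*g^2 + 18*g + 3)/(g^4 - 5*g^3 + 9*g^2 + 3*g - 1)^2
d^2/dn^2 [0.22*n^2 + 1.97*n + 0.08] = 0.440000000000000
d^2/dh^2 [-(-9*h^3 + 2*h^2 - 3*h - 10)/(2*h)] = 9 + 10/h^3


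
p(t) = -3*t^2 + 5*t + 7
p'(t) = 5 - 6*t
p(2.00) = 5.00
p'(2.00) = -7.00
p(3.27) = -8.73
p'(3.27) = -14.62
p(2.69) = -1.26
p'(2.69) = -11.14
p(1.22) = 8.63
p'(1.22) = -2.32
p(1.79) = 6.34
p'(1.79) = -5.74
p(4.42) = -29.51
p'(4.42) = -21.52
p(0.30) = 8.23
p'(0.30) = 3.20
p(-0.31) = 5.16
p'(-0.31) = 6.86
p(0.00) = 7.00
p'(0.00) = 5.00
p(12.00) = -365.00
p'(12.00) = -67.00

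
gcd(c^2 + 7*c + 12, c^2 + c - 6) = c + 3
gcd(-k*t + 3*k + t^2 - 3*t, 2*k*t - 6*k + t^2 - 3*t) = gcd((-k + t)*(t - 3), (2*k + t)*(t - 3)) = t - 3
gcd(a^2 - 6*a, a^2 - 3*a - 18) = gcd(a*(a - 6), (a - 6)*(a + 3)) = a - 6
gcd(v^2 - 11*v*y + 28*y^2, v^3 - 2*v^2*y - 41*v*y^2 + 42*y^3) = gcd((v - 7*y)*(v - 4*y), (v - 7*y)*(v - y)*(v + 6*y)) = -v + 7*y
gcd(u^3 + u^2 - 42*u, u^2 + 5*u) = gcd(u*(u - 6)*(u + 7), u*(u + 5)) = u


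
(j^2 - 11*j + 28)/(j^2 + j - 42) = (j^2 - 11*j + 28)/(j^2 + j - 42)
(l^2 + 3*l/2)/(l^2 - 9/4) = 2*l/(2*l - 3)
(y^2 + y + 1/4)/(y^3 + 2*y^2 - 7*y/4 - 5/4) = (2*y + 1)/(2*y^2 + 3*y - 5)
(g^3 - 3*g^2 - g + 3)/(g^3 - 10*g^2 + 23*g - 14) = (g^2 - 2*g - 3)/(g^2 - 9*g + 14)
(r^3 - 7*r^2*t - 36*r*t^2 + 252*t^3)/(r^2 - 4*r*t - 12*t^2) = (r^2 - r*t - 42*t^2)/(r + 2*t)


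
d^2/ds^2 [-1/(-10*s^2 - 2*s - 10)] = (-25*s^2 - 5*s + (10*s + 1)^2 - 25)/(5*s^2 + s + 5)^3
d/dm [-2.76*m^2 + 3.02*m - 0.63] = 3.02 - 5.52*m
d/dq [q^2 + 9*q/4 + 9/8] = 2*q + 9/4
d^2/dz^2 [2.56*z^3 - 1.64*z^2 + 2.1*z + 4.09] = 15.36*z - 3.28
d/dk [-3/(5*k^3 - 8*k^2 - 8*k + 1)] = 3*(15*k^2 - 16*k - 8)/(5*k^3 - 8*k^2 - 8*k + 1)^2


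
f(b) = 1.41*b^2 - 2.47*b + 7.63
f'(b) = 2.82*b - 2.47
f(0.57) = 6.68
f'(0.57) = -0.86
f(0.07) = 7.46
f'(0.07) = -2.27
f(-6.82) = 90.06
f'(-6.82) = -21.70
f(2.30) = 9.41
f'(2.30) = 4.02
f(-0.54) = 9.37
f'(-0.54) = -3.99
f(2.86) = 12.10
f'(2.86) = 5.60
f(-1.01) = 11.56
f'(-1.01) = -5.32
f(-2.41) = 21.77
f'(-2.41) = -9.27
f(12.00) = 181.03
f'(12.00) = 31.37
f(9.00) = 99.61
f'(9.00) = 22.91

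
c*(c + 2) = c^2 + 2*c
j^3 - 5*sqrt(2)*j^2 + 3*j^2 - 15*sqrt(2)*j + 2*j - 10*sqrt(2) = (j + 1)*(j + 2)*(j - 5*sqrt(2))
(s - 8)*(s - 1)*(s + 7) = s^3 - 2*s^2 - 55*s + 56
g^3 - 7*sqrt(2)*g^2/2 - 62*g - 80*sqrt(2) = (g - 8*sqrt(2))*(g + 2*sqrt(2))*(g + 5*sqrt(2)/2)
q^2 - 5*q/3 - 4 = (q - 3)*(q + 4/3)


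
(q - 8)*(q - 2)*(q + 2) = q^3 - 8*q^2 - 4*q + 32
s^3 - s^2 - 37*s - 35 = (s - 7)*(s + 1)*(s + 5)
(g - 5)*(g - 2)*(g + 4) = g^3 - 3*g^2 - 18*g + 40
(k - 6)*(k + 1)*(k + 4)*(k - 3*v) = k^4 - 3*k^3*v - k^3 + 3*k^2*v - 26*k^2 + 78*k*v - 24*k + 72*v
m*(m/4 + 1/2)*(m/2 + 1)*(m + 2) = m^4/8 + 3*m^3/4 + 3*m^2/2 + m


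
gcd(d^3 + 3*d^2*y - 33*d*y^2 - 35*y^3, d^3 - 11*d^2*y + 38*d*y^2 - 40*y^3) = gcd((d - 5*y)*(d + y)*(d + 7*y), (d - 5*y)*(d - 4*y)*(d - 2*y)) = -d + 5*y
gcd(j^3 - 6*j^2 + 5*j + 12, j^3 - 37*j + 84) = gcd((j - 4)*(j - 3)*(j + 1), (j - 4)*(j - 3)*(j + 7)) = j^2 - 7*j + 12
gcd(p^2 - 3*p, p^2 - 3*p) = p^2 - 3*p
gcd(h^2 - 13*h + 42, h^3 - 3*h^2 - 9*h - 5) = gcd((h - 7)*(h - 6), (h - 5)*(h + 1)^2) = 1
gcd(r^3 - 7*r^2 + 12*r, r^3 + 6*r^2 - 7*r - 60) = r - 3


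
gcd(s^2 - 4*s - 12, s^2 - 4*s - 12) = s^2 - 4*s - 12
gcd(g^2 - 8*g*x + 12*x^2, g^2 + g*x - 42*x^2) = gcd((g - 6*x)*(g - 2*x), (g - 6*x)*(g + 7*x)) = -g + 6*x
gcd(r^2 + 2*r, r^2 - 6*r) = r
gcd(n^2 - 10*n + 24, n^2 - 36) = n - 6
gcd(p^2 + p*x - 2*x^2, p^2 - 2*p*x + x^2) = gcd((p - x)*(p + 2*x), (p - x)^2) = -p + x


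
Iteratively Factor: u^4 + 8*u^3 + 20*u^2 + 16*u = (u + 4)*(u^3 + 4*u^2 + 4*u) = u*(u + 4)*(u^2 + 4*u + 4) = u*(u + 2)*(u + 4)*(u + 2)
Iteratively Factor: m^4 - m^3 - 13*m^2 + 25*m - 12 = (m + 4)*(m^3 - 5*m^2 + 7*m - 3) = (m - 3)*(m + 4)*(m^2 - 2*m + 1) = (m - 3)*(m - 1)*(m + 4)*(m - 1)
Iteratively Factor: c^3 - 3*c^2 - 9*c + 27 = (c - 3)*(c^2 - 9) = (c - 3)*(c + 3)*(c - 3)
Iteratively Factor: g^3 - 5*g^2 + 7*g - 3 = (g - 1)*(g^2 - 4*g + 3) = (g - 3)*(g - 1)*(g - 1)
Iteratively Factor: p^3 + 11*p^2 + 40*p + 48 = (p + 4)*(p^2 + 7*p + 12) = (p + 3)*(p + 4)*(p + 4)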